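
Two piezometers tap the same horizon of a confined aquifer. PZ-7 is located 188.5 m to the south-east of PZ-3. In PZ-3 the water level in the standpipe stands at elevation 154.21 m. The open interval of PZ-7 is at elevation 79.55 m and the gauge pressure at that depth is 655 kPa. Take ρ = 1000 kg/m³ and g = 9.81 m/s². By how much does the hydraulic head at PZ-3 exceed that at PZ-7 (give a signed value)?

Δh ≈ 7.89 m

Total head at PZ-3: h = 154.21 m (water level in the piezometer is the total head).
Pressure head at PZ-7: ψ = P/(ρg) = 655×1000 / (1000 × 9.81) = 66.77 m.
Total head at PZ-7: h = z + ψ = 79.55 + 66.77 = 146.32 m.
Head difference: h(PZ-3) − h(PZ-7) = 154.21 − 146.32 = 7.89 m.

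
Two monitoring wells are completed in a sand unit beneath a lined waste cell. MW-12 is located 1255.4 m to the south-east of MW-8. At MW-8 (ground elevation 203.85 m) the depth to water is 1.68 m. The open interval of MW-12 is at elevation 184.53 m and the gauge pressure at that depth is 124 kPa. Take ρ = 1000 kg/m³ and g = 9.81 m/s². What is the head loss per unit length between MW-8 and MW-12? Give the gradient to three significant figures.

Total head at MW-8: h = 203.85 − 1.68 = 202.17 m.
Pressure head at MW-12: ψ = P/(ρg) = 124×1000 / (1000 × 9.81) = 12.64 m.
Total head at MW-12: h = z + ψ = 184.53 + 12.64 = 197.17 m.
Head difference: h(MW-8) − h(MW-12) = 202.17 − 197.17 = 5.00 m.
Hydraulic gradient: i = |Δh| / L = 5.00 / 1255.4 = 0.00398.

i ≈ 0.00398 m/m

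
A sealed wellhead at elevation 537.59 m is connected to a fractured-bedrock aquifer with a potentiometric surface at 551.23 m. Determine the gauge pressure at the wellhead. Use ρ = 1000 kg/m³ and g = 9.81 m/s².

Head above the cap: Δh = 551.23 − 537.59 = 13.64 m.
P = ρgΔh = 1000 × 9.81 × 13.64 = 133808 Pa ≈ 134 kPa.

P ≈ 134 kPa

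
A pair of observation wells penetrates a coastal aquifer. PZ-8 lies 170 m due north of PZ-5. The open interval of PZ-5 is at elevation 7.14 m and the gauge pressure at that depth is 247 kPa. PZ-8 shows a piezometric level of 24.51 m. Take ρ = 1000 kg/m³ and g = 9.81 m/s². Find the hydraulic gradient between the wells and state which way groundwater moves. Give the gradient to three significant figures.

Pressure head at PZ-5: ψ = P/(ρg) = 247×1000 / (1000 × 9.81) = 25.18 m.
Total head at PZ-5: h = z + ψ = 7.14 + 25.18 = 32.32 m.
Total head at PZ-8: h = 24.51 m (water level in the piezometer is the total head).
Head difference: h(PZ-5) − h(PZ-8) = 32.32 − 24.51 = 7.81 m.
Hydraulic gradient: i = |Δh| / L = 7.81 / 170 = 0.0459.
Flow is from higher to lower head: from PZ-5 toward PZ-8, i.e. toward the north.

i ≈ 0.0459; groundwater flows toward the north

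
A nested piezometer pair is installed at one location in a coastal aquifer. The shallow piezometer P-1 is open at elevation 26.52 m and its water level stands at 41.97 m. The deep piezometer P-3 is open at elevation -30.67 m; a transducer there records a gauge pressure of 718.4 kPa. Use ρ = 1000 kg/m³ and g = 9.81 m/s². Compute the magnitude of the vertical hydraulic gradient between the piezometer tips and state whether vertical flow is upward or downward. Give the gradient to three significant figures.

Total head at P-1: h = 41.97 m (water level in the standpipe).
Pressure head at P-3: ψ = P/(ρg) = 718.4×1000 / (1000 × 9.81) = 73.23 m.
Total head at P-3: h = z + ψ = -30.67 + 73.23 = 42.56 m.
Δh = h(P-1) − h(P-3) = 41.97 − 42.56 = -0.59 m.
Vertical separation Δz = 26.52 − (-30.67) = 57.19 m.
|i_v| = |Δh| / Δz = 0.59 / 57.19 = 0.0103.
Head is higher in the deep piezometer, so vertical flow is upward (discharge condition).

|i_v| ≈ 0.0103; vertical flow is upward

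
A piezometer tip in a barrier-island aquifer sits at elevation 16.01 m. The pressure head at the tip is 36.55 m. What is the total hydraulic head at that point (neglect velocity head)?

h = z + ψ = 16.01 + 36.55 = 52.56 m.

h ≈ 52.56 m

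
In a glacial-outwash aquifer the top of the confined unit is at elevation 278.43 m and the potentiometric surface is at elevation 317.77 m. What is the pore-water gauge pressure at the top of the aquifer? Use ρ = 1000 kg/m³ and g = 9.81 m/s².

P ≈ 386 kPa

Pressure head at the aquifer top: ψ = h − z = 317.77 − 278.43 = 39.34 m.
P = ρgψ = 1000 × 9.81 × 39.34 = 385925 Pa ≈ 386 kPa.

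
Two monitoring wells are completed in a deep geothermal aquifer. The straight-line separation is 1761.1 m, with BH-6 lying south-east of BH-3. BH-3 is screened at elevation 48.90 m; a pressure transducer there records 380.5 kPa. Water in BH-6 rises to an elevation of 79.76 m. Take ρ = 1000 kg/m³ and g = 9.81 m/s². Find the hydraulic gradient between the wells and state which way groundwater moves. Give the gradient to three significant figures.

i ≈ 0.00450; groundwater flows toward the south-east

Pressure head at BH-3: ψ = P/(ρg) = 380.5×1000 / (1000 × 9.81) = 38.79 m.
Total head at BH-3: h = z + ψ = 48.90 + 38.79 = 87.69 m.
Total head at BH-6: h = 79.76 m (water level in the piezometer is the total head).
Head difference: h(BH-3) − h(BH-6) = 87.69 − 79.76 = 7.93 m.
Hydraulic gradient: i = |Δh| / L = 7.93 / 1761.1 = 0.00450.
Flow is from higher to lower head: from BH-3 toward BH-6, i.e. toward the south-east.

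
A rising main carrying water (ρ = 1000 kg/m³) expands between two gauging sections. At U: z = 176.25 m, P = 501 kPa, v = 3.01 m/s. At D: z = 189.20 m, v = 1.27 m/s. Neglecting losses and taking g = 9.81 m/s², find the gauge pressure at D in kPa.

Pressure head at U: ψ₁ = P₁/(ρg) = 501×1000 / (1000 × 9.81) = 51.07 m.
Velocity heads: v₁²/2g = 3.01²/19.62 = 0.462 m; v₂²/2g = 1.27²/19.62 = 0.082 m.
Total head H = z₁ + ψ₁ + v₁²/2g = 176.25 + 51.07 + 0.462 = 227.78 m.
ψ₂ = H − z₂ − v₂²/2g = 227.78 − 189.20 − 0.082 = 38.50 m.
P₂ = ρgψ₂ = 1000 × 9.81 × 38.50 ≈ 378 kPa.

P₂ ≈ 378 kPa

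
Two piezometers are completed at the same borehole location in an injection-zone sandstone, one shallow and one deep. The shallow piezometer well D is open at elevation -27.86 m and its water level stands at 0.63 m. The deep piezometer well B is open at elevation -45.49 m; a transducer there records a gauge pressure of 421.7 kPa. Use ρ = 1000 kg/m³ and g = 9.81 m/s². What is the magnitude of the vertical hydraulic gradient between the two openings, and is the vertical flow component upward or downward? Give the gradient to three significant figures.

Total head at well D: h = 0.63 m (water level in the standpipe).
Pressure head at well B: ψ = P/(ρg) = 421.7×1000 / (1000 × 9.81) = 42.99 m.
Total head at well B: h = z + ψ = -45.49 + 42.99 = -2.50 m.
Δh = h(well D) − h(well B) = 0.63 − (-2.50) = 3.13 m.
Vertical separation Δz = -27.86 − (-45.49) = 17.63 m.
|i_v| = |Δh| / Δz = 3.13 / 17.63 = 0.178.
Head is higher in the shallow piezometer, so vertical flow is downward (recharge condition).

|i_v| ≈ 0.178; vertical flow is downward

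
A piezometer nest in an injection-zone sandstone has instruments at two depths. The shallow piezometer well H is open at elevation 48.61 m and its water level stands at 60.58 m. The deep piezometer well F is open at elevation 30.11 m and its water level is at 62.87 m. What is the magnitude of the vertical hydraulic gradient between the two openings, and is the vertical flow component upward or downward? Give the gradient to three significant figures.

|i_v| ≈ 0.124; vertical flow is upward

Total head at well H: h = 60.58 m (water level in the standpipe).
Total head at well F: h = 62.87 m.
Δh = h(well H) − h(well F) = 60.58 − 62.87 = -2.29 m.
Vertical separation Δz = 48.61 − 30.11 = 18.50 m.
|i_v| = |Δh| / Δz = 2.29 / 18.50 = 0.124.
Head is higher in the deep piezometer, so vertical flow is upward (discharge condition).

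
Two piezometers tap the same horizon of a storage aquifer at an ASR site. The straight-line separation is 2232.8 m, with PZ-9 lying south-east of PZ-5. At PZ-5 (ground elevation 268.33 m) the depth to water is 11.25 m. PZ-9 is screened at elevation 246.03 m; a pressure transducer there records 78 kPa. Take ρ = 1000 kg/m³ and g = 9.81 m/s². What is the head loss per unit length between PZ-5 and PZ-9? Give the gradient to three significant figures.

Total head at PZ-5: h = 268.33 − 11.25 = 257.08 m.
Pressure head at PZ-9: ψ = P/(ρg) = 78×1000 / (1000 × 9.81) = 7.95 m.
Total head at PZ-9: h = z + ψ = 246.03 + 7.95 = 253.98 m.
Head difference: h(PZ-5) − h(PZ-9) = 257.08 − 253.98 = 3.10 m.
Hydraulic gradient: i = |Δh| / L = 3.10 / 2232.8 = 0.00139.

i ≈ 0.00139 m/m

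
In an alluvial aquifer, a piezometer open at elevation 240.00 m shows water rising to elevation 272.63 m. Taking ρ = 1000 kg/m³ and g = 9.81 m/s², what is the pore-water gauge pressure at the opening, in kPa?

Pressure head ψ = h − z = 272.63 − 240.00 = 32.63 m.
P = ρgψ = 1000 × 9.81 × 32.63 = 320100 Pa ≈ 320 kPa.

P ≈ 320 kPa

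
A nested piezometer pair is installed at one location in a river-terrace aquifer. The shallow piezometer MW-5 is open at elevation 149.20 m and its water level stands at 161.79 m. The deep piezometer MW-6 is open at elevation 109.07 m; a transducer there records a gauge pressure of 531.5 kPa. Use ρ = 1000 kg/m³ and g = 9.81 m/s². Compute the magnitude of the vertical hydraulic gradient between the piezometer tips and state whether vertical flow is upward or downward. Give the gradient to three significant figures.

Total head at MW-5: h = 161.79 m (water level in the standpipe).
Pressure head at MW-6: ψ = P/(ρg) = 531.5×1000 / (1000 × 9.81) = 54.18 m.
Total head at MW-6: h = z + ψ = 109.07 + 54.18 = 163.25 m.
Δh = h(MW-5) − h(MW-6) = 161.79 − 163.25 = -1.46 m.
Vertical separation Δz = 149.20 − 109.07 = 40.13 m.
|i_v| = |Δh| / Δz = 1.46 / 40.13 = 0.0364.
Head is higher in the deep piezometer, so vertical flow is upward (discharge condition).

|i_v| ≈ 0.0364; vertical flow is upward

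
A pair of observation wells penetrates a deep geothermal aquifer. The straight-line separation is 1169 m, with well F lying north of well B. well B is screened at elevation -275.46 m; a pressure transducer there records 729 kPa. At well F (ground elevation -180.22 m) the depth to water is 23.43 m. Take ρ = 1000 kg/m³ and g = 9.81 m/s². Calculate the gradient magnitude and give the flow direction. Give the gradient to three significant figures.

Pressure head at well B: ψ = P/(ρg) = 729×1000 / (1000 × 9.81) = 74.31 m.
Total head at well B: h = z + ψ = -275.46 + 74.31 = -201.15 m.
Total head at well F: h = -180.22 − 23.43 = -203.65 m.
Head difference: h(well B) − h(well F) = -201.15 − (-203.65) = 2.50 m.
Hydraulic gradient: i = |Δh| / L = 2.50 / 1169 = 0.00214.
Flow is from higher to lower head: from well B toward well F, i.e. toward the north.

i ≈ 0.00214; groundwater flows toward the north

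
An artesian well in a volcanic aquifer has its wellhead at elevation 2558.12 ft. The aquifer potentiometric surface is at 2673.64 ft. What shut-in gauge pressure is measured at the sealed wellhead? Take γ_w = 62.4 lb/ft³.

Head above the cap: Δh = 2673.64 − 2558.12 = 115.52 ft.
P = γΔh/144 = 62.4 × 115.52 / 144 = 50.1 psi.

P ≈ 50.1 psi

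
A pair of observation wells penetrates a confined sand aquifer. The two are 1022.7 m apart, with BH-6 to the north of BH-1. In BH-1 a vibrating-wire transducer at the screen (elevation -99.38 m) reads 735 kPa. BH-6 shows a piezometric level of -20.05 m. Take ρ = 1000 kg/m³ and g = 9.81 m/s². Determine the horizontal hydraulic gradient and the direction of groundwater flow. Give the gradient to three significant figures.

i ≈ 0.00431; groundwater flows toward the south

Pressure head at BH-1: ψ = P/(ρg) = 735×1000 / (1000 × 9.81) = 74.92 m.
Total head at BH-1: h = z + ψ = -99.38 + 74.92 = -24.46 m.
Total head at BH-6: h = -20.05 m (water level in the piezometer is the total head).
Head difference: h(BH-1) − h(BH-6) = -24.46 − (-20.05) = -4.41 m.
Hydraulic gradient: i = |Δh| / L = 4.41 / 1022.7 = 0.00431.
Flow is from higher to lower head: from BH-6 toward BH-1, i.e. toward the south.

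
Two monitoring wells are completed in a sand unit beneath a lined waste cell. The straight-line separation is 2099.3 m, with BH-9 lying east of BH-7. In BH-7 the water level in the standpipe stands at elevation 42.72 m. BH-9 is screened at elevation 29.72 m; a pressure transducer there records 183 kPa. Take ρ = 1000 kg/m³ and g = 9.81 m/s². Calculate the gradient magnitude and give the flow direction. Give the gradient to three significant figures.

Total head at BH-7: h = 42.72 m (water level in the piezometer is the total head).
Pressure head at BH-9: ψ = P/(ρg) = 183×1000 / (1000 × 9.81) = 18.65 m.
Total head at BH-9: h = z + ψ = 29.72 + 18.65 = 48.37 m.
Head difference: h(BH-7) − h(BH-9) = 42.72 − 48.37 = -5.65 m.
Hydraulic gradient: i = |Δh| / L = 5.65 / 2099.3 = 0.00269.
Flow is from higher to lower head: from BH-9 toward BH-7, i.e. toward the west.

i ≈ 0.00269; groundwater flows toward the west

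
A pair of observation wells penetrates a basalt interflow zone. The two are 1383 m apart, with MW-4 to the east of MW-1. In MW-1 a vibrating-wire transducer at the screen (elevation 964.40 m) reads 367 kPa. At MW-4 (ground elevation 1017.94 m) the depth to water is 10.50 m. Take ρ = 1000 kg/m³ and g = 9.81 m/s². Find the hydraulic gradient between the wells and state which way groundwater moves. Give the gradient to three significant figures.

Pressure head at MW-1: ψ = P/(ρg) = 367×1000 / (1000 × 9.81) = 37.41 m.
Total head at MW-1: h = z + ψ = 964.40 + 37.41 = 1001.81 m.
Total head at MW-4: h = 1017.94 − 10.50 = 1007.44 m.
Head difference: h(MW-1) − h(MW-4) = 1001.81 − 1007.44 = -5.63 m.
Hydraulic gradient: i = |Δh| / L = 5.63 / 1383 = 0.00407.
Flow is from higher to lower head: from MW-4 toward MW-1, i.e. toward the west.

i ≈ 0.00407; groundwater flows toward the west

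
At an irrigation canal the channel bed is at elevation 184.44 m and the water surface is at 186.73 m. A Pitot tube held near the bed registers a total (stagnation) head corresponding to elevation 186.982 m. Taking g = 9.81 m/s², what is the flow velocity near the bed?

Near the bed, under hydrostatic conditions, the piezometric head (z + ψ) equals the free-surface elevation, 186.73 m.
Velocity head = total − piezometric = 186.982 − 186.73 = 0.252 m.
v = √(2g·h_v) = √(2 × 9.81 × 0.252) = 2.22 m/s.

v ≈ 2.22 m/s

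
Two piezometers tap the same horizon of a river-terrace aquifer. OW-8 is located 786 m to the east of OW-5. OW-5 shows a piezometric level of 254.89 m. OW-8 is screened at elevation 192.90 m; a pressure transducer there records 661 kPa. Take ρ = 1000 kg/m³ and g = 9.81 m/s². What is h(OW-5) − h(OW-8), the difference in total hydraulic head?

Δh ≈ -5.39 m

Total head at OW-5: h = 254.89 m (water level in the piezometer is the total head).
Pressure head at OW-8: ψ = P/(ρg) = 661×1000 / (1000 × 9.81) = 67.38 m.
Total head at OW-8: h = z + ψ = 192.90 + 67.38 = 260.28 m.
Head difference: h(OW-5) − h(OW-8) = 254.89 − 260.28 = -5.39 m.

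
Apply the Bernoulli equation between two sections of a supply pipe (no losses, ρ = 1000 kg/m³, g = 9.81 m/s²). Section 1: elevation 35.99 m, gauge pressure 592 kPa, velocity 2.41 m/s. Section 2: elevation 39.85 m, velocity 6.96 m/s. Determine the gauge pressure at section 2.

Pressure head at 1: ψ₁ = P₁/(ρg) = 592×1000 / (1000 × 9.81) = 60.35 m.
Velocity heads: v₁²/2g = 2.41²/19.62 = 0.296 m; v₂²/2g = 6.96²/19.62 = 2.469 m.
Total head H = z₁ + ψ₁ + v₁²/2g = 35.99 + 60.35 + 0.296 = 96.64 m.
ψ₂ = H − z₂ − v₂²/2g = 96.64 − 39.85 − 2.469 = 54.32 m.
P₂ = ρgψ₂ = 1000 × 9.81 × 54.32 ≈ 533 kPa.

P₂ ≈ 533 kPa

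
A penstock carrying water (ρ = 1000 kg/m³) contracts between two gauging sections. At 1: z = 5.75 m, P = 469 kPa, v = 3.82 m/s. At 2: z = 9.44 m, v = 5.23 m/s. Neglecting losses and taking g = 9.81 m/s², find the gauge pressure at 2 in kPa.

Pressure head at 1: ψ₁ = P₁/(ρg) = 469×1000 / (1000 × 9.81) = 47.81 m.
Velocity heads: v₁²/2g = 3.82²/19.62 = 0.744 m; v₂²/2g = 5.23²/19.62 = 1.394 m.
Total head H = z₁ + ψ₁ + v₁²/2g = 5.75 + 47.81 + 0.744 = 54.30 m.
ψ₂ = H − z₂ − v₂²/2g = 54.30 − 9.44 − 1.394 = 43.47 m.
P₂ = ρgψ₂ = 1000 × 9.81 × 43.47 ≈ 426 kPa.

P₂ ≈ 426 kPa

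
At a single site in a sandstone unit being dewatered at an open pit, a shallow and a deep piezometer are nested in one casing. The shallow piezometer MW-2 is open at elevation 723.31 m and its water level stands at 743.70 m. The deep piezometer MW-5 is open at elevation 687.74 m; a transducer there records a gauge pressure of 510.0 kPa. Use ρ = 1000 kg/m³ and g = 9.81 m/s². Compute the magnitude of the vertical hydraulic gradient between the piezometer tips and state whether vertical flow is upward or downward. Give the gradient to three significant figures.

|i_v| ≈ 0.112; vertical flow is downward

Total head at MW-2: h = 743.70 m (water level in the standpipe).
Pressure head at MW-5: ψ = P/(ρg) = 510.0×1000 / (1000 × 9.81) = 51.99 m.
Total head at MW-5: h = z + ψ = 687.74 + 51.99 = 739.73 m.
Δh = h(MW-2) − h(MW-5) = 743.70 − 739.73 = 3.97 m.
Vertical separation Δz = 723.31 − 687.74 = 35.57 m.
|i_v| = |Δh| / Δz = 3.97 / 35.57 = 0.112.
Head is higher in the shallow piezometer, so vertical flow is downward (recharge condition).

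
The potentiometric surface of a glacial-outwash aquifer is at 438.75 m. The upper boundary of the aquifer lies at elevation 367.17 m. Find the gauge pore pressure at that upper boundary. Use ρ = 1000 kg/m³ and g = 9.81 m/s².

P ≈ 702 kPa

Pressure head at the aquifer top: ψ = h − z = 438.75 − 367.17 = 71.58 m.
P = ρgψ = 1000 × 9.81 × 71.58 = 702200 Pa ≈ 702 kPa.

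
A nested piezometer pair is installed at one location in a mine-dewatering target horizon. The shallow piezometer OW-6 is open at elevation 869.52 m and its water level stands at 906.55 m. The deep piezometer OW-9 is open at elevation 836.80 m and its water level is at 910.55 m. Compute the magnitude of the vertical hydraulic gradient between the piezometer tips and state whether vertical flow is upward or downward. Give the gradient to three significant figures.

Total head at OW-6: h = 906.55 m (water level in the standpipe).
Total head at OW-9: h = 910.55 m.
Δh = h(OW-6) − h(OW-9) = 906.55 − 910.55 = -4.00 m.
Vertical separation Δz = 869.52 − 836.80 = 32.72 m.
|i_v| = |Δh| / Δz = 4.00 / 32.72 = 0.122.
Head is higher in the deep piezometer, so vertical flow is upward (discharge condition).

|i_v| ≈ 0.122; vertical flow is upward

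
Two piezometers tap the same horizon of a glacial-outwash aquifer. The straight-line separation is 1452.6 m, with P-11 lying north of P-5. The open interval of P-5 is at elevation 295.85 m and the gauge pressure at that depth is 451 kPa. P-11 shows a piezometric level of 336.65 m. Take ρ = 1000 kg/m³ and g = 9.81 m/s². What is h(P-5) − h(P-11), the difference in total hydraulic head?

Pressure head at P-5: ψ = P/(ρg) = 451×1000 / (1000 × 9.81) = 45.97 m.
Total head at P-5: h = z + ψ = 295.85 + 45.97 = 341.82 m.
Total head at P-11: h = 336.65 m (water level in the piezometer is the total head).
Head difference: h(P-5) − h(P-11) = 341.82 − 336.65 = 5.17 m.

Δh ≈ 5.17 m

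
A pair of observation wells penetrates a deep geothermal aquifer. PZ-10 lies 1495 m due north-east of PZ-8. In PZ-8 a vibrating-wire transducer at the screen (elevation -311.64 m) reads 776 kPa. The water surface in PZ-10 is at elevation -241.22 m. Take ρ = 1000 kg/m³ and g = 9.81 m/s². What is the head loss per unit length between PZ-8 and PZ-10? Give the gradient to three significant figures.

Pressure head at PZ-8: ψ = P/(ρg) = 776×1000 / (1000 × 9.81) = 79.10 m.
Total head at PZ-8: h = z + ψ = -311.64 + 79.10 = -232.54 m.
Total head at PZ-10: h = -241.22 m (water level in the piezometer is the total head).
Head difference: h(PZ-8) − h(PZ-10) = -232.54 − (-241.22) = 8.68 m.
Hydraulic gradient: i = |Δh| / L = 8.68 / 1495 = 0.00581.

i ≈ 0.00581 m/m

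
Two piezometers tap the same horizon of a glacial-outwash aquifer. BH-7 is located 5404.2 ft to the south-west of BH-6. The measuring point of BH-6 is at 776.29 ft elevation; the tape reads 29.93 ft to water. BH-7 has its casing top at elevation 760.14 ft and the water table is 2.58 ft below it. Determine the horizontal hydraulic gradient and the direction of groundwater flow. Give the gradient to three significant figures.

Total head at BH-6: h = 776.29 − 29.93 = 746.36 ft.
Total head at BH-7: h = 760.14 − 2.58 = 757.56 ft.
Head difference: h(BH-6) − h(BH-7) = 746.36 − 757.56 = -11.20 ft.
Hydraulic gradient: i = |Δh| / L = 11.20 / 5404.2 = 0.00207.
Flow is from higher to lower head: from BH-7 toward BH-6, i.e. toward the north-east.

i ≈ 0.00207; groundwater flows toward the north-east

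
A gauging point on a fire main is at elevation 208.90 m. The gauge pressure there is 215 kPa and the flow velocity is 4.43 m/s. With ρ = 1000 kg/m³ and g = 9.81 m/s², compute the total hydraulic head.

Pressure head ψ = P/(ρg) = 215×1000 / (1000 × 9.81) = 21.92 m.
Velocity head = v²/(2g) = 4.43² / (2 × 9.81) = 1.000 m.
h = z + ψ + v²/(2g) = 208.90 + 21.92 + 1.000 = 231.82 m.

h ≈ 231.82 m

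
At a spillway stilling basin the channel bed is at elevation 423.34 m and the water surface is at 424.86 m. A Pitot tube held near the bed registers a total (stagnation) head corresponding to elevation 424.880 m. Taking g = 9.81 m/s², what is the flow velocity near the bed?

Near the bed, under hydrostatic conditions, the piezometric head (z + ψ) equals the free-surface elevation, 424.86 m.
Velocity head = total − piezometric = 424.880 − 424.86 = 0.020 m.
v = √(2g·h_v) = √(2 × 9.81 × 0.020) = 0.626 m/s.

v ≈ 0.626 m/s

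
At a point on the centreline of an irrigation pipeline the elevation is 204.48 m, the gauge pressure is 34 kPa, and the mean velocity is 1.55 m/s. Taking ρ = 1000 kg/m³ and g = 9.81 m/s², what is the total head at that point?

h ≈ 208.07 m

Pressure head ψ = P/(ρg) = 34×1000 / (1000 × 9.81) = 3.47 m.
Velocity head = v²/(2g) = 1.55² / (2 × 9.81) = 0.122 m.
h = z + ψ + v²/(2g) = 204.48 + 3.47 + 0.122 = 208.07 m.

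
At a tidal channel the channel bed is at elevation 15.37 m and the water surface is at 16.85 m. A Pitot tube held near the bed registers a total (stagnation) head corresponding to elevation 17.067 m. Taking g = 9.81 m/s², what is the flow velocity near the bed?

Near the bed, under hydrostatic conditions, the piezometric head (z + ψ) equals the free-surface elevation, 16.85 m.
Velocity head = total − piezometric = 17.067 − 16.85 = 0.217 m.
v = √(2g·h_v) = √(2 × 9.81 × 0.217) = 2.06 m/s.

v ≈ 2.06 m/s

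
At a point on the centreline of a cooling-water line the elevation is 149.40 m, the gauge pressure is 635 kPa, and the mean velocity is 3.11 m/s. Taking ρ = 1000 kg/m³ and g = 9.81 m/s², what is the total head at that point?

h ≈ 214.62 m

Pressure head ψ = P/(ρg) = 635×1000 / (1000 × 9.81) = 64.73 m.
Velocity head = v²/(2g) = 3.11² / (2 × 9.81) = 0.493 m.
h = z + ψ + v²/(2g) = 149.40 + 64.73 + 0.493 = 214.62 m.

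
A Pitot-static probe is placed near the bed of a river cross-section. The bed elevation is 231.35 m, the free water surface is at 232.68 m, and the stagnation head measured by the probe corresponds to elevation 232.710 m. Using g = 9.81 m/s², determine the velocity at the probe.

Near the bed, under hydrostatic conditions, the piezometric head (z + ψ) equals the free-surface elevation, 232.68 m.
Velocity head = total − piezometric = 232.710 − 232.68 = 0.030 m.
v = √(2g·h_v) = √(2 × 9.81 × 0.030) = 0.767 m/s.

v ≈ 0.767 m/s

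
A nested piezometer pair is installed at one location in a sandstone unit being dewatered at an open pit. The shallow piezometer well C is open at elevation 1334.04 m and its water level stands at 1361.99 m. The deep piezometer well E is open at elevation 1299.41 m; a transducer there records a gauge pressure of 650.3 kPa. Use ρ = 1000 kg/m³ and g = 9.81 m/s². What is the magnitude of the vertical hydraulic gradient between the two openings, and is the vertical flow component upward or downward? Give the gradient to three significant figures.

Total head at well C: h = 1361.99 m (water level in the standpipe).
Pressure head at well E: ψ = P/(ρg) = 650.3×1000 / (1000 × 9.81) = 66.29 m.
Total head at well E: h = z + ψ = 1299.41 + 66.29 = 1365.70 m.
Δh = h(well C) − h(well E) = 1361.99 − 1365.70 = -3.71 m.
Vertical separation Δz = 1334.04 − 1299.41 = 34.63 m.
|i_v| = |Δh| / Δz = 3.71 / 34.63 = 0.107.
Head is higher in the deep piezometer, so vertical flow is upward (discharge condition).

|i_v| ≈ 0.107; vertical flow is upward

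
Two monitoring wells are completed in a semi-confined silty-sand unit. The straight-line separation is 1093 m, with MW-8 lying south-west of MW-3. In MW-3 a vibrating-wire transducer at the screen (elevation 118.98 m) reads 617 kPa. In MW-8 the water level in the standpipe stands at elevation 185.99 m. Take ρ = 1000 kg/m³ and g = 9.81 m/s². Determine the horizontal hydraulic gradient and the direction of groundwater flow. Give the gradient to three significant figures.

i ≈ 0.00376; groundwater flows toward the north-east

Pressure head at MW-3: ψ = P/(ρg) = 617×1000 / (1000 × 9.81) = 62.90 m.
Total head at MW-3: h = z + ψ = 118.98 + 62.90 = 181.88 m.
Total head at MW-8: h = 185.99 m (water level in the piezometer is the total head).
Head difference: h(MW-3) − h(MW-8) = 181.88 − 185.99 = -4.11 m.
Hydraulic gradient: i = |Δh| / L = 4.11 / 1093 = 0.00376.
Flow is from higher to lower head: from MW-8 toward MW-3, i.e. toward the north-east.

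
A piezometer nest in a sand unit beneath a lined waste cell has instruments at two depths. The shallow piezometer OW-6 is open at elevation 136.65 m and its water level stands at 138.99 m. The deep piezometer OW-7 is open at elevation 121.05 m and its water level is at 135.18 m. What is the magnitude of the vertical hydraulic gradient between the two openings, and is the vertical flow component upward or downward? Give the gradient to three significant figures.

Total head at OW-6: h = 138.99 m (water level in the standpipe).
Total head at OW-7: h = 135.18 m.
Δh = h(OW-6) − h(OW-7) = 138.99 − 135.18 = 3.81 m.
Vertical separation Δz = 136.65 − 121.05 = 15.60 m.
|i_v| = |Δh| / Δz = 3.81 / 15.60 = 0.244.
Head is higher in the shallow piezometer, so vertical flow is downward (recharge condition).

|i_v| ≈ 0.244; vertical flow is downward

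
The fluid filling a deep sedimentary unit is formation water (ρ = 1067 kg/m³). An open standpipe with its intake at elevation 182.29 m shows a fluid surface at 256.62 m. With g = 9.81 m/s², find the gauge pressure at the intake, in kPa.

Pressure head ψ = h − z = 256.62 − 182.29 = 74.33 m.
P = ρgψ = 1067 × 9.81 × 74.33 = 778032 Pa ≈ 778 kPa.

P ≈ 778 kPa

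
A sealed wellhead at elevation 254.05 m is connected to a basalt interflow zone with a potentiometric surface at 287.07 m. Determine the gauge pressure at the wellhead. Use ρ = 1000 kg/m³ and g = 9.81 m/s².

P ≈ 324 kPa

Head above the cap: Δh = 287.07 − 254.05 = 33.02 m.
P = ρgΔh = 1000 × 9.81 × 33.02 = 323926 Pa ≈ 324 kPa.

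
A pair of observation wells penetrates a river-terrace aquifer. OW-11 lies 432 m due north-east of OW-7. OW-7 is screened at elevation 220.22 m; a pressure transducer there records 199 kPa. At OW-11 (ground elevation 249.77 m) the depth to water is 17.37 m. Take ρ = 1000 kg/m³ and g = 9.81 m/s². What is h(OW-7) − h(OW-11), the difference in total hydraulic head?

Δh ≈ 8.11 m

Pressure head at OW-7: ψ = P/(ρg) = 199×1000 / (1000 × 9.81) = 20.29 m.
Total head at OW-7: h = z + ψ = 220.22 + 20.29 = 240.51 m.
Total head at OW-11: h = 249.77 − 17.37 = 232.40 m.
Head difference: h(OW-7) − h(OW-11) = 240.51 − 232.40 = 8.11 m.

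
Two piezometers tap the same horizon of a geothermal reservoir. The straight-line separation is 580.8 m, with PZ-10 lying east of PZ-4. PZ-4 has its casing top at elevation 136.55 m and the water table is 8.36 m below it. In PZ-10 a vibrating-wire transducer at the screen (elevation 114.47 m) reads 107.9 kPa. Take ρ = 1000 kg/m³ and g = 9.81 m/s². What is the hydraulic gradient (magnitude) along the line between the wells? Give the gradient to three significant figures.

i ≈ 0.00468

Total head at PZ-4: h = 136.55 − 8.36 = 128.19 m.
Pressure head at PZ-10: ψ = P/(ρg) = 107.9×1000 / (1000 × 9.81) = 11.00 m.
Total head at PZ-10: h = z + ψ = 114.47 + 11.00 = 125.47 m.
Head difference: h(PZ-4) − h(PZ-10) = 128.19 − 125.47 = 2.72 m.
Hydraulic gradient: i = |Δh| / L = 2.72 / 580.8 = 0.00468.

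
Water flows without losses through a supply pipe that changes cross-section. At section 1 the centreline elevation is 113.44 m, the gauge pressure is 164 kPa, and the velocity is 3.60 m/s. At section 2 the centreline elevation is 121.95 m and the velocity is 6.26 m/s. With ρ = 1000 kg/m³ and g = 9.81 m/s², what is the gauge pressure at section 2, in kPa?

Pressure head at 1: ψ₁ = P₁/(ρg) = 164×1000 / (1000 × 9.81) = 16.72 m.
Velocity heads: v₁²/2g = 3.60²/19.62 = 0.661 m; v₂²/2g = 6.26²/19.62 = 1.997 m.
Total head H = z₁ + ψ₁ + v₁²/2g = 113.44 + 16.72 + 0.661 = 130.82 m.
ψ₂ = H − z₂ − v₂²/2g = 130.82 − 121.95 − 1.997 = 6.87 m.
P₂ = ρgψ₂ = 1000 × 9.81 × 6.87 ≈ 67.4 kPa.

P₂ ≈ 67.4 kPa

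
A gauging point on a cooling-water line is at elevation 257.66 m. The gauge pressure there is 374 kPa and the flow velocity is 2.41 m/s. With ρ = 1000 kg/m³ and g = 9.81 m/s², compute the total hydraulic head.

Pressure head ψ = P/(ρg) = 374×1000 / (1000 × 9.81) = 38.12 m.
Velocity head = v²/(2g) = 2.41² / (2 × 9.81) = 0.296 m.
h = z + ψ + v²/(2g) = 257.66 + 38.12 + 0.296 = 296.08 m.

h ≈ 296.08 m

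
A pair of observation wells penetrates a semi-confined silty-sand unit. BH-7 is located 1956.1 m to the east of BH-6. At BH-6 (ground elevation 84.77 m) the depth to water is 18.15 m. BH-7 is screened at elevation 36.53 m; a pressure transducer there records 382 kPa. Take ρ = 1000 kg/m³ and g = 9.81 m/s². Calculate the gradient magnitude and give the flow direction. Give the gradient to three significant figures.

Total head at BH-6: h = 84.77 − 18.15 = 66.62 m.
Pressure head at BH-7: ψ = P/(ρg) = 382×1000 / (1000 × 9.81) = 38.94 m.
Total head at BH-7: h = z + ψ = 36.53 + 38.94 = 75.47 m.
Head difference: h(BH-6) − h(BH-7) = 66.62 − 75.47 = -8.85 m.
Hydraulic gradient: i = |Δh| / L = 8.85 / 1956.1 = 0.00452.
Flow is from higher to lower head: from BH-7 toward BH-6, i.e. toward the west.

i ≈ 0.00452; groundwater flows toward the west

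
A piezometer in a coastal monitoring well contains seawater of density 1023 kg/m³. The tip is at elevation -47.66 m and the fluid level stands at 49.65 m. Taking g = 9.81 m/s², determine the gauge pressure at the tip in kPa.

P ≈ 977 kPa

Pressure head ψ = h − z = 49.65 − (-47.66) = 97.31 m.
P = ρgψ = 1023 × 9.81 × 97.31 = 976567 Pa ≈ 977 kPa.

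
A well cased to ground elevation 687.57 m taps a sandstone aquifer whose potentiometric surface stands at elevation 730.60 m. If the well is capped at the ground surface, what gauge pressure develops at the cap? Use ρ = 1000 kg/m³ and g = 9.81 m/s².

Head above the cap: Δh = 730.60 − 687.57 = 43.03 m.
P = ρgΔh = 1000 × 9.81 × 43.03 = 422124 Pa ≈ 422 kPa.

P ≈ 422 kPa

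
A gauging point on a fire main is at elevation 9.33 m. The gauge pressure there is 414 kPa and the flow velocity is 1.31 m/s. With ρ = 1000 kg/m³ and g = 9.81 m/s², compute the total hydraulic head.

Pressure head ψ = P/(ρg) = 414×1000 / (1000 × 9.81) = 42.20 m.
Velocity head = v²/(2g) = 1.31² / (2 × 9.81) = 0.087 m.
h = z + ψ + v²/(2g) = 9.33 + 42.20 + 0.087 = 51.62 m.

h ≈ 51.62 m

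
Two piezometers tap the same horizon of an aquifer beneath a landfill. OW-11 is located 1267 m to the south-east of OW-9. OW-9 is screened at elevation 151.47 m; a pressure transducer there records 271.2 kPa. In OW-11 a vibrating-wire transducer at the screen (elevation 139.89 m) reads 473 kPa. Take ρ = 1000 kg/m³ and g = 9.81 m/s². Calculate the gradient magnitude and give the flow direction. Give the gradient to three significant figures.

Pressure head at OW-9: ψ = P/(ρg) = 271.2×1000 / (1000 × 9.81) = 27.65 m.
Total head at OW-9: h = z + ψ = 151.47 + 27.65 = 179.12 m.
Pressure head at OW-11: ψ = P/(ρg) = 473×1000 / (1000 × 9.81) = 48.22 m.
Total head at OW-11: h = z + ψ = 139.89 + 48.22 = 188.11 m.
Head difference: h(OW-9) − h(OW-11) = 179.12 − 188.11 = -8.99 m.
Hydraulic gradient: i = |Δh| / L = 8.99 / 1267 = 0.00710.
Flow is from higher to lower head: from OW-11 toward OW-9, i.e. toward the north-west.

i ≈ 0.00710; groundwater flows toward the north-west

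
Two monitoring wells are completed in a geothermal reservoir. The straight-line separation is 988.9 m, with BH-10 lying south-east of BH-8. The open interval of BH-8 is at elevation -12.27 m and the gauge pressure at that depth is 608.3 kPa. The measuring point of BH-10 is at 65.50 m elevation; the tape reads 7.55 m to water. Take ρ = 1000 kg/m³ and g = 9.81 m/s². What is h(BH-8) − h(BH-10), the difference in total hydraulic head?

Δh ≈ -8.21 m

Pressure head at BH-8: ψ = P/(ρg) = 608.3×1000 / (1000 × 9.81) = 62.01 m.
Total head at BH-8: h = z + ψ = -12.27 + 62.01 = 49.74 m.
Total head at BH-10: h = 65.50 − 7.55 = 57.95 m.
Head difference: h(BH-8) − h(BH-10) = 49.74 − 57.95 = -8.21 m.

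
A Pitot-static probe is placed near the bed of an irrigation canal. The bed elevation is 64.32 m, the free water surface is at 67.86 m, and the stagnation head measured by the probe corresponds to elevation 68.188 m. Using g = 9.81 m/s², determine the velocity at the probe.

Near the bed, under hydrostatic conditions, the piezometric head (z + ψ) equals the free-surface elevation, 67.86 m.
Velocity head = total − piezometric = 68.188 − 67.86 = 0.328 m.
v = √(2g·h_v) = √(2 × 9.81 × 0.328) = 2.54 m/s.

v ≈ 2.54 m/s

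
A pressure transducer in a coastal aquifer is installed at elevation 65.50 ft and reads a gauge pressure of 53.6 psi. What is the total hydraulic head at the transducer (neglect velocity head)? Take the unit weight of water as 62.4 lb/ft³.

h ≈ 189.19 ft

ψ = 144·P/γ = 144 × 53.6 / 62.4 = 123.69 ft.
h = z + ψ = 65.50 + 123.69 = 189.19 ft.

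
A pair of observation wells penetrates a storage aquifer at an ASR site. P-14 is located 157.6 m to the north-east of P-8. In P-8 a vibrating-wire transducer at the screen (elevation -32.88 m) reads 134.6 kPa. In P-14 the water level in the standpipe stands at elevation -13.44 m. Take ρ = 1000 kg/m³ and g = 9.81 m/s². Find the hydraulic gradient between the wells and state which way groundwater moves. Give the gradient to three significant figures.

i ≈ 0.0363; groundwater flows toward the south-west

Pressure head at P-8: ψ = P/(ρg) = 134.6×1000 / (1000 × 9.81) = 13.72 m.
Total head at P-8: h = z + ψ = -32.88 + 13.72 = -19.16 m.
Total head at P-14: h = -13.44 m (water level in the piezometer is the total head).
Head difference: h(P-8) − h(P-14) = -19.16 − (-13.44) = -5.72 m.
Hydraulic gradient: i = |Δh| / L = 5.72 / 157.6 = 0.0363.
Flow is from higher to lower head: from P-14 toward P-8, i.e. toward the south-west.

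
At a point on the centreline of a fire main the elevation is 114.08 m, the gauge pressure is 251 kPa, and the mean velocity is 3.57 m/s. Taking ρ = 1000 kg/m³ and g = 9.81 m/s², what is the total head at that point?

Pressure head ψ = P/(ρg) = 251×1000 / (1000 × 9.81) = 25.59 m.
Velocity head = v²/(2g) = 3.57² / (2 × 9.81) = 0.650 m.
h = z + ψ + v²/(2g) = 114.08 + 25.59 + 0.650 = 140.32 m.

h ≈ 140.32 m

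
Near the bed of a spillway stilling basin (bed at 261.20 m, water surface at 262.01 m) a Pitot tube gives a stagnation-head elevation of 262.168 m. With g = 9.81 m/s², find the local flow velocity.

Near the bed, under hydrostatic conditions, the piezometric head (z + ψ) equals the free-surface elevation, 262.01 m.
Velocity head = total − piezometric = 262.168 − 262.01 = 0.158 m.
v = √(2g·h_v) = √(2 × 9.81 × 0.158) = 1.76 m/s.

v ≈ 1.76 m/s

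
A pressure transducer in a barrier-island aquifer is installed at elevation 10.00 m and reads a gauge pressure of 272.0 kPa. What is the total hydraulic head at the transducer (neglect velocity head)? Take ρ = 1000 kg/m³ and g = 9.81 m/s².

ψ = P/(ρg) = 272.0×1000 / (1000 × 9.81) = 27.73 m.
h = z + ψ = 10.00 + 27.73 = 37.73 m.

h ≈ 37.73 m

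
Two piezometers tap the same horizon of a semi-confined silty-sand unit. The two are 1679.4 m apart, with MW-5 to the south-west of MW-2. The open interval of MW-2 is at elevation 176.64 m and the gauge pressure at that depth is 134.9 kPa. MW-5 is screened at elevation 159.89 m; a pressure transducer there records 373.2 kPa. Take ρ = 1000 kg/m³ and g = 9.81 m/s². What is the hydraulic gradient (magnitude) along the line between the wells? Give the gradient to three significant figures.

i ≈ 0.00449

Pressure head at MW-2: ψ = P/(ρg) = 134.9×1000 / (1000 × 9.81) = 13.75 m.
Total head at MW-2: h = z + ψ = 176.64 + 13.75 = 190.39 m.
Pressure head at MW-5: ψ = P/(ρg) = 373.2×1000 / (1000 × 9.81) = 38.04 m.
Total head at MW-5: h = z + ψ = 159.89 + 38.04 = 197.93 m.
Head difference: h(MW-2) − h(MW-5) = 190.39 − 197.93 = -7.54 m.
Hydraulic gradient: i = |Δh| / L = 7.54 / 1679.4 = 0.00449.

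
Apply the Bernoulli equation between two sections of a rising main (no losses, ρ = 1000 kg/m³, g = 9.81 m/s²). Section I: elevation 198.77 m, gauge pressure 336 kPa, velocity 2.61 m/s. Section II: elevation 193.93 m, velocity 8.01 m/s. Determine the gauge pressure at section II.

Pressure head at I: ψ₁ = P₁/(ρg) = 336×1000 / (1000 × 9.81) = 34.25 m.
Velocity heads: v₁²/2g = 2.61²/19.62 = 0.347 m; v₂²/2g = 8.01²/19.62 = 3.270 m.
Total head H = z₁ + ψ₁ + v₁²/2g = 198.77 + 34.25 + 0.347 = 233.37 m.
ψ₂ = H − z₂ − v₂²/2g = 233.37 − 193.93 − 3.270 = 36.17 m.
P₂ = ρgψ₂ = 1000 × 9.81 × 36.17 ≈ 355 kPa.

P₂ ≈ 355 kPa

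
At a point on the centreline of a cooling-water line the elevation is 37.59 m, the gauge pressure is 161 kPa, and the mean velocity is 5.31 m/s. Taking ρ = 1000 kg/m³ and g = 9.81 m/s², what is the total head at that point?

h ≈ 55.44 m

Pressure head ψ = P/(ρg) = 161×1000 / (1000 × 9.81) = 16.41 m.
Velocity head = v²/(2g) = 5.31² / (2 × 9.81) = 1.437 m.
h = z + ψ + v²/(2g) = 37.59 + 16.41 + 1.437 = 55.44 m.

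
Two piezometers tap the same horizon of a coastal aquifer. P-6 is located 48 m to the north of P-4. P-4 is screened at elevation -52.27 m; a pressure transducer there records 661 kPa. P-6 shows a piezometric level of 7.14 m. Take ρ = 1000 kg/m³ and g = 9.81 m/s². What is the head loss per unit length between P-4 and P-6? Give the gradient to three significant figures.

Pressure head at P-4: ψ = P/(ρg) = 661×1000 / (1000 × 9.81) = 67.38 m.
Total head at P-4: h = z + ψ = -52.27 + 67.38 = 15.11 m.
Total head at P-6: h = 7.14 m (water level in the piezometer is the total head).
Head difference: h(P-4) − h(P-6) = 15.11 − 7.14 = 7.97 m.
Hydraulic gradient: i = |Δh| / L = 7.97 / 48 = 0.166.

i ≈ 0.166 m/m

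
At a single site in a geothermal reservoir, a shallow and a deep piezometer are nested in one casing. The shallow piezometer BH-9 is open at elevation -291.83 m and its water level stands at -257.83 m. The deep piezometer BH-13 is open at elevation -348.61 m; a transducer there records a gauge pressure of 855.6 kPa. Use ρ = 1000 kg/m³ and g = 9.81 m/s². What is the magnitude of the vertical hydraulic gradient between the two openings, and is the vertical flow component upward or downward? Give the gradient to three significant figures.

Total head at BH-9: h = -257.83 m (water level in the standpipe).
Pressure head at BH-13: ψ = P/(ρg) = 855.6×1000 / (1000 × 9.81) = 87.22 m.
Total head at BH-13: h = z + ψ = -348.61 + 87.22 = -261.39 m.
Δh = h(BH-9) − h(BH-13) = -257.83 − (-261.39) = 3.56 m.
Vertical separation Δz = -291.83 − (-348.61) = 56.78 m.
|i_v| = |Δh| / Δz = 3.56 / 56.78 = 0.0627.
Head is higher in the shallow piezometer, so vertical flow is downward (recharge condition).

|i_v| ≈ 0.0627; vertical flow is downward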